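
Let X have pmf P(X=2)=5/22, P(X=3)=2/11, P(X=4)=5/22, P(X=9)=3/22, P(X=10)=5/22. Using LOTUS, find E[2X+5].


E[2X+5] = sum(g(x)*P(x))
= 9*5/22 + 11*2/11 + 13*5/22 + 23*3/22 + 25*5/22
= 174/11

174/11


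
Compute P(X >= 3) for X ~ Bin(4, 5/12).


P(X>=3) = P(X=3) + P(X=4)
= 875/5184 + 625/20736
= 1375/6912

1375/6912


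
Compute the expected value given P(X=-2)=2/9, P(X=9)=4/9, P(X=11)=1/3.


E[X] = sum(x * P(x))
= -2*2/9 + 9*4/9 + 11*1/3
= 65/9

65/9


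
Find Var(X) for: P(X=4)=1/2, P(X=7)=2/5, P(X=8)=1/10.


E[X] = 28/5, E[X^2] = 34
Var(X) = E[X^2] - (E[X])^2 = 34 - (28/5)^2 = 66/25

66/25


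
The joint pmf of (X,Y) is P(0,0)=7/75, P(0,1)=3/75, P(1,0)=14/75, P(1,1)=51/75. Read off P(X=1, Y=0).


Read from table: P(X=1, Y=0) = 14/75

14/75


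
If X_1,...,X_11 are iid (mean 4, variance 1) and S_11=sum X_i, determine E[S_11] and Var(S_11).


E[S_n] = n*mu = 11*4 = 44
Var(S_n) = n*sigma^2 = 11*1 = 11

E[S_11]=44, Var(S_11)=11


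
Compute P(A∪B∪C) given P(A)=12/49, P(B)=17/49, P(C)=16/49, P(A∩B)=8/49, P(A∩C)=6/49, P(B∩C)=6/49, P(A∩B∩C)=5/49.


P(A∪B∪C) = P(A)+P(B)+P(C) - P(AB)-P(AC)-P(BC) + P(ABC)
= 12/49+17/49+16/49 - 8/49-6/49-6/49 + 5/49
= 30/49

30/49


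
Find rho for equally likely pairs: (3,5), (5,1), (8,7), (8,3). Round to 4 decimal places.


Cov(X,Y) = 1.0000, Var(X) = 4.5000, Var(Y) = 5.0000
rho = Cov/(sqrt(VarX)*sqrt(VarY)) = 0.2108

0.2108


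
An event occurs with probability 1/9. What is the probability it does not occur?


P(A') = 1 - P(A) = 1 - 1/9 = 8/9

8/9


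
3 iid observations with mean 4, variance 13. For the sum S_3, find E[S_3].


E[S_n] = n*E[X_1] = 3*4 = 12

12


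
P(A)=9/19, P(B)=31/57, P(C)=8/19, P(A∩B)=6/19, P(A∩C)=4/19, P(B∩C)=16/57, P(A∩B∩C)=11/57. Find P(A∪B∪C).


P(A∪B∪C) = P(A)+P(B)+P(C) - P(AB)-P(AC)-P(BC) + P(ABC)
= 9/19+31/57+8/19 - 6/19-4/19-16/57 + 11/57
= 47/57

47/57


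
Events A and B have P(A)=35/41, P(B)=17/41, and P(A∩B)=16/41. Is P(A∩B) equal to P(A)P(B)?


P(A)*P(B) = 35/41*17/41 = 595/1681
P(A∩B) = 16/41 != 595/1681, so not independent

No, A and B are not independent


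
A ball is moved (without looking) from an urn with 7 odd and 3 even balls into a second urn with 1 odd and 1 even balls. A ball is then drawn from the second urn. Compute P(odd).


P(transfer odd) = 7/10; P(transfer even) = 3/10
If odd transferred: Urn II has 2 odd of 3, so P(odd|odd moved) = 2/3
If even transferred: Urn II has 1 odd of 3, so P(odd|even moved) = 1/3
By total probability: P(odd) = 7/10*2/3 + 3/10*1/3 = 17/30

17/30


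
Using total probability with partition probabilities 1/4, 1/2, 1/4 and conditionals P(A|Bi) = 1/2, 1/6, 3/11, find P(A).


P(A) = P(A|B1)P(B1) + P(A|B2)P(B2) + P(A|B3)P(B3)
= 1/2*1/4 + 1/6*1/2 + 3/11*1/4
= 1/8 + 1/12 + 3/44 = 73/264

73/264


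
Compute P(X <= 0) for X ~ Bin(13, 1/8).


P(X<=0) = P(X=0)
= 96889010407/549755813888
= 96889010407/549755813888

96889010407/549755813888


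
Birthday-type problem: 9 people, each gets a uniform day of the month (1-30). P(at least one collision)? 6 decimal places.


P(all different) = prod((30-i)/30 for i=0..8) = 0.263770
P(at least one match) = 1 - 0.263770 = 0.736230

0.736230


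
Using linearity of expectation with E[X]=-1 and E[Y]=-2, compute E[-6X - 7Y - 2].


E[-6X - 7Y - 2] = -6*E[X] - 7*E[Y] - 2
= (-6)*(-1) + (-7)*(-2) + (-2)
= 6 + 14 - 2 = 18

18


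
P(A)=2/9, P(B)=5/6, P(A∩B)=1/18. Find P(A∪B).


P(A∪B) = P(A) + P(B) - P(A∩B)
= 2/9 + 5/6 - 1/18 = 1

1


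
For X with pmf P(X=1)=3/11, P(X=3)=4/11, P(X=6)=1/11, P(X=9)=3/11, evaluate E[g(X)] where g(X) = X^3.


E[X^3] = sum(g(x)*P(x))
= 1*3/11 + 27*4/11 + 216*1/11 + 729*3/11
= 2514/11

2514/11


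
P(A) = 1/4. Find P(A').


P(A') = 1 - P(A) = 1 - 1/4 = 3/4

3/4


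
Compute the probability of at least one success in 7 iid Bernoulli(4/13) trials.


P(at least one) = 1 - P(none)
P(none) = (1 - 4/13)^7 = (9/13)^7 = 4782969/62748517
P(at least one) = 1 - 4782969/62748517 = 57965548/62748517

57965548/62748517


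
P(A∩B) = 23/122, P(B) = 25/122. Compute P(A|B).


P(A|B) = P(A∩B)/P(B) = (23/122)/(25/122) = 23/25

23/25


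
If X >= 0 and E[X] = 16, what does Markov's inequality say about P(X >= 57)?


Markov: P(X >= a) <= E[X]/a
P(X >= 57) <= 16/57

16/57


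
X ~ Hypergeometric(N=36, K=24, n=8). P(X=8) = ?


P(X=8) = C(24,8)*C(12,0) / C(36,8)
= 735471*1 / 30260340
= 735471/30260340 = 437/17980

437/17980


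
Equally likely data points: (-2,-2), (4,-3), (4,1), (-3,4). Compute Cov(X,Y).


E[X]=3/4, E[Y]=0, E[XY]=-4
Cov(X,Y) = E[XY] - E[X]E[Y] = -4 - 3/4*0 = -4

-4


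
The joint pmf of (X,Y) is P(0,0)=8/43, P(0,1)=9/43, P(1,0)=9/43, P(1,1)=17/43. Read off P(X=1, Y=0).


Read from table: P(X=1, Y=0) = 9/43

9/43


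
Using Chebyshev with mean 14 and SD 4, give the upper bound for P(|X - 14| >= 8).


k = 8/4 = 2
Chebyshev: P(|X-mu| >= k*sigma) <= 1/k^2 = 1/2^2 = 1/4

1/4


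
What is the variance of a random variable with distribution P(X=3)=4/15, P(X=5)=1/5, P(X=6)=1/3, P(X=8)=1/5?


E[X] = 27/5, E[X^2] = 161/5
Var(X) = E[X^2] - (E[X])^2 = 161/5 - (27/5)^2 = 76/25

76/25


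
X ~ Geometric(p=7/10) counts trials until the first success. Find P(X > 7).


P(X > 7) = P(first 7 trials all fail) = (1-p)^7 = (3/10)^7 = 2187/10000000

2187/10000000


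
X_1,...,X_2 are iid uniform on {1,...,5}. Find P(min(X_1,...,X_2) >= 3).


P(min >= 3) = P(all X_i >= 3) = (P(X_1 >= 3))^2
= (3/5)^2 = 9/25

9/25


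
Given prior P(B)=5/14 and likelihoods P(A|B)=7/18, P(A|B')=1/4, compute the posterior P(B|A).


P(A) = P(A|B)P(B) + P(A|B')P(B') = 7/18*5/14 + 1/4*9/14 = 151/504
P(B|A) = P(A|B)P(B)/P(A) = (5/36)/(151/504) = 70/151

70/151


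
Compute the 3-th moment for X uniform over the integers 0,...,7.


E[X^3] = (1/8) * sum(x^3 for x=0..7)
= 784/8 = 98

98


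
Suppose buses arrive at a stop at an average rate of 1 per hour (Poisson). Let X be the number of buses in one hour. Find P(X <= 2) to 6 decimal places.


P(X<=2) = e^(-1)*1^0/0! + e^(-1)*1^1/1! + e^(-1)*1^2/2!
≈ 0.3678794412 + 0.3678794412 + 0.1839397206
= 0.9196986030
≈ 0.919699

0.919699


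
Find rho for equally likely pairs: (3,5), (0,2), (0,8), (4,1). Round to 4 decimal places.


Cov(X,Y) = -2.2500, Var(X) = 3.1875, Var(Y) = 7.5000
rho = Cov/(sqrt(VarX)*sqrt(VarY)) = -0.4602

-0.4602


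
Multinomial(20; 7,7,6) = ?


20! = 2432902008176640000
Denominator: 7!=5040 * 7!=5040 * 6!=720
Coefficient = 2432902008176640000 / 18289152000 = 133024320

133024320


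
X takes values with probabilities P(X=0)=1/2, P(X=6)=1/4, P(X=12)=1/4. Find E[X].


E[X] = sum(x * P(x))
= 0*1/2 + 6*1/4 + 12*1/4
= 9/2

9/2


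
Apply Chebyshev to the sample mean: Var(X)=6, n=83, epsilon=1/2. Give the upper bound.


Var(Xbar) = Var(X)/n = 6/83
Chebyshev: P(|Xbar-mu| >= 1/2) <= Var(Xbar)/(1/2)^2 = (6/83)/(1/4) = 24/83

24/83


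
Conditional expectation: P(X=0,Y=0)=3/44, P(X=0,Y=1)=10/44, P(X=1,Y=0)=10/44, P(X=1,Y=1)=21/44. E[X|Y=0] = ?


P(Y=0) = 13/44
E[X|Y=0] = (0*3 + 1*10)/13 = 10/13

10/13


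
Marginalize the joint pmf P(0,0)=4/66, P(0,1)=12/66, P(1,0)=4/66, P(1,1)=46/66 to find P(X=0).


P(X=0) = P(0,0)+P(0,1) = 4/66 + 12/66 = 16/66 = 8/33

8/33


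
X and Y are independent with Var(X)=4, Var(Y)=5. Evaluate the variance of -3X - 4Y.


Independence => Cov(X,Y)=0
Var(-3X - 4Y) = (-3)^2*Var(X) + (-4)^2*Var(Y)
= 9*4 + 16*5 = 116

116


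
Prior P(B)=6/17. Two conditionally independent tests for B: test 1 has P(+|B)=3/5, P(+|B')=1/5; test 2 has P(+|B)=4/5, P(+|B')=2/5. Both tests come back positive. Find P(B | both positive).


After test 1: P(+) = 3/5*6/17 + 1/5*11/17 = 29/85
P(B|+) = (18/85)/(29/85) = 18/29
After test 2 (use post1 as new prior): P(+) = 4/5*18/29 + 2/5*11/29 = 94/145
P(B|+,+) = (72/145)/(94/145) = 36/47

36/47


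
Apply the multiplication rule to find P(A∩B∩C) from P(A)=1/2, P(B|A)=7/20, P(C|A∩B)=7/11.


P(A∩B∩C) = P(A) * P(B|A) * P(C|A∩B)
= 1/2 * 7/20 * 7/11
= 7/40 * 7/11 = 49/440

49/440


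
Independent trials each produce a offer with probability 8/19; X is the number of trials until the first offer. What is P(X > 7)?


P(X > 7) = P(first 7 trials all fail) = (1-p)^7 = (11/19)^7 = 19487171/893871739

19487171/893871739


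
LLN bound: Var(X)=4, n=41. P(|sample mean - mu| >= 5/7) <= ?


Var(Xbar) = Var(X)/n = 4/41
Chebyshev: P(|Xbar-mu| >= 5/7) <= Var(Xbar)/(5/7)^2 = (4/41)/(25/49) = 196/1025

196/1025


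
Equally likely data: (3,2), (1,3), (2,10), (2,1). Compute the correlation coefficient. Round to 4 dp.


Cov(X,Y) = -0.2500, Var(X) = 0.5000, Var(Y) = 12.5000
rho = Cov/(sqrt(VarX)*sqrt(VarY)) = -0.1000

-0.1000


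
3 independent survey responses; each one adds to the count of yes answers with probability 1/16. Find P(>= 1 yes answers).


P(at least one) = 1 - P(none)
P(none) = (1 - 1/16)^3 = (15/16)^3 = 3375/4096
P(at least one) = 1 - 3375/4096 = 721/4096

721/4096


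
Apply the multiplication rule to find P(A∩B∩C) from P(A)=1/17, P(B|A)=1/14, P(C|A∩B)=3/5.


P(A∩B∩C) = P(A) * P(B|A) * P(C|A∩B)
= 1/17 * 1/14 * 3/5
= 1/238 * 3/5 = 3/1190

3/1190


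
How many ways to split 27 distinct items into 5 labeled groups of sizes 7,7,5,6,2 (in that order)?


27! = 10888869450418352160768000000
Denominator: 7!=5040 * 7!=5040 * 5!=120 * 6!=720 * 2!=2
Coefficient = 10888869450418352160768000000 / 4389396480000 = 2480721324681600

2480721324681600


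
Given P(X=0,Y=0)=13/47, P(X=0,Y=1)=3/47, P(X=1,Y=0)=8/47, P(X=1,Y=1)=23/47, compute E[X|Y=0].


P(Y=0) = 21/47
E[X|Y=0] = (0*13 + 1*8)/21 = 8/21

8/21


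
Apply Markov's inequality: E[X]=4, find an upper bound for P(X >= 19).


Markov: P(X >= a) <= E[X]/a
P(X >= 19) <= 4/19

4/19


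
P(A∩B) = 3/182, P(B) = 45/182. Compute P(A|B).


P(A|B) = P(A∩B)/P(B) = (3/182)/(45/182) = 3/45 = 1/15

1/15


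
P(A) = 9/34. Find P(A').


P(A') = 1 - P(A) = 1 - 9/34 = 25/34

25/34


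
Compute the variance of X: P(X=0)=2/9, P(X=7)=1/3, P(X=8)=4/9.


E[X] = 53/9, E[X^2] = 403/9
Var(X) = E[X^2] - (E[X])^2 = 403/9 - (53/9)^2 = 818/81

818/81


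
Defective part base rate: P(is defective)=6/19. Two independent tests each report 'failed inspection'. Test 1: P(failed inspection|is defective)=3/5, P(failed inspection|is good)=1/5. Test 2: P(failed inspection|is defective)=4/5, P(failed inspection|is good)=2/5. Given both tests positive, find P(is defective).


After test 1: P(+) = 3/5*6/19 + 1/5*13/19 = 31/95
P(B|+) = (18/95)/(31/95) = 18/31
After test 2 (use post1 as new prior): P(+) = 4/5*18/31 + 2/5*13/31 = 98/155
P(B|+,+) = (72/155)/(98/155) = 36/49

36/49


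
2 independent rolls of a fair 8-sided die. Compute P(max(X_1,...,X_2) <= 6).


P(max <= 6) = P(all X_i <= 6) = (P(X_1 <= 6))^2
= (6/8)^2 = (3/4)^2 = 9/16

9/16


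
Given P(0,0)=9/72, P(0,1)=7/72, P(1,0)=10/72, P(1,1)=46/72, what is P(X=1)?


P(X=1) = P(1,0)+P(1,1) = 10/72 + 46/72 = 56/72 = 7/9

7/9


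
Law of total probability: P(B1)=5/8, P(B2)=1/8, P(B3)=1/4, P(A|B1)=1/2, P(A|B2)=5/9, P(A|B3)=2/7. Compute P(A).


P(A) = P(A|B1)P(B1) + P(A|B2)P(B2) + P(A|B3)P(B3)
= 1/2*5/8 + 5/9*1/8 + 2/7*1/4
= 5/16 + 5/72 + 1/14 = 457/1008

457/1008


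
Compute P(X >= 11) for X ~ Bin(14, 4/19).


P(X>=11) = P(X=11) + P(X=12) + P(X=13) + P(X=14)
= 5152702464000/799006685782884121 + 343513497600/799006685782884121 + 14092861440/799006685782884121 + 268435456/799006685782884121
= 5510577258496/799006685782884121

5510577258496/799006685782884121


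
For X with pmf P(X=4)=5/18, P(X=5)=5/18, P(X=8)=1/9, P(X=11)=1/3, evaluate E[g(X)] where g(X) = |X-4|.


E[|X-4|] = sum(g(x)*P(x))
= 0*5/18 + 1*5/18 + 4*1/9 + 7*1/3
= 55/18

55/18


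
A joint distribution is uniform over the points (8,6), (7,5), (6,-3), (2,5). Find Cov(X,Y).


E[X]=23/4, E[Y]=13/4, E[XY]=75/4
Cov(X,Y) = E[XY] - E[X]E[Y] = 75/4 - 23/4*13/4 = 1/16

1/16


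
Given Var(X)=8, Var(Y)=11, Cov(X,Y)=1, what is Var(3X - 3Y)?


Var(3X - 3Y) = 3^2*Var(X) + (-3)^2*Var(Y) + 2*3*(-3)*Cov(X,Y)
= 9*8 + 9*11 - 18*1
= 72 + 99 - 18 = 153

153


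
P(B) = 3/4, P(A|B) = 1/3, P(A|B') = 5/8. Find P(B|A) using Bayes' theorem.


P(A) = P(A|B)P(B) + P(A|B')P(B') = 1/3*3/4 + 5/8*1/4 = 13/32
P(B|A) = P(A|B)P(B)/P(A) = (1/4)/(13/32) = 8/13

8/13


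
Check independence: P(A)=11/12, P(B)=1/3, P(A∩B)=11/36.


P(A)*P(B) = 11/12*1/3 = 11/36
P(A∩B) = 11/36, which equals P(A)P(B), so independent

Yes, A and B are independent


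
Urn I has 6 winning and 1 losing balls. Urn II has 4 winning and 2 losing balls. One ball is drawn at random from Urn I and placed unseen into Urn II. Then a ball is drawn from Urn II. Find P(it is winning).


P(transfer winning) = 6/7; P(transfer losing) = 1/7
If winning transferred: Urn II has 5 winning of 7, so P(winning|winning moved) = 5/7
If losing transferred: Urn II has 4 winning of 7, so P(winning|losing moved) = 4/7
By total probability: P(winning) = 6/7*5/7 + 1/7*4/7 = 34/49

34/49


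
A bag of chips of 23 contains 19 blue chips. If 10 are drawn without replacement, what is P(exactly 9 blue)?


P(X=9) = C(19,9)*C(4,1) / C(23,10)
= 92378*4 / 1144066
= 369512/1144066 = 52/161

52/161


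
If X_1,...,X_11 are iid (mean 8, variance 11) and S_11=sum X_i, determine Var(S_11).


By independence, Var(S_n) = n*Var(X_1) = 11*11 = 121

121


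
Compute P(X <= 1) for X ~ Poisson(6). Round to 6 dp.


P(X<=1) = e^(-6)*6^0/0! + e^(-6)*6^1/1!
≈ 0.0024787522 + 0.0148725131
= 0.0173512653
≈ 0.017351

0.017351


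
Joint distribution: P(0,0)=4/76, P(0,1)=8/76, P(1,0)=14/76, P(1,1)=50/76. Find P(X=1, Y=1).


Read from table: P(X=1, Y=1) = 50/76 = 25/38

25/38


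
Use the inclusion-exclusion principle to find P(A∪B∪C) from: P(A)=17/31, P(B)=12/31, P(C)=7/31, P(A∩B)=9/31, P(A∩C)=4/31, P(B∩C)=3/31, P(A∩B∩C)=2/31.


P(A∪B∪C) = P(A)+P(B)+P(C) - P(AB)-P(AC)-P(BC) + P(ABC)
= 17/31+12/31+7/31 - 9/31-4/31-3/31 + 2/31
= 22/31

22/31


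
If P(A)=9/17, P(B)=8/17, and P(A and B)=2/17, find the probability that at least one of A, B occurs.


P(A∪B) = P(A) + P(B) - P(A∩B)
= 9/17 + 8/17 - 2/17 = 15/17

15/17


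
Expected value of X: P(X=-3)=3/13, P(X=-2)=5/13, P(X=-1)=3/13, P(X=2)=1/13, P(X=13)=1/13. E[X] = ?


E[X] = sum(x * P(x))
= -3*3/13 - 2*5/13 - 1*3/13 + 2*1/13 + 13*1/13
= -7/13

-7/13


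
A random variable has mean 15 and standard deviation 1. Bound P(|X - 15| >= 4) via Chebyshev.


k = 4/1 = 4
Chebyshev: P(|X-mu| >= k*sigma) <= 1/k^2 = 1/4^2 = 1/16

1/16


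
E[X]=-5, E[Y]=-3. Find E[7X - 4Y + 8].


E[7X - 4Y + 8] = 7*E[X] - 4*E[Y] + 8
= (7)*(-5) + (-4)*(-3) + (8)
= -35 + 12 + 8 = -15

-15


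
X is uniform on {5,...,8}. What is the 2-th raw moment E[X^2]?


E[X^2] = (1/4) * sum(x^2 for x=5..8)
= 174/4 = 87/2

87/2


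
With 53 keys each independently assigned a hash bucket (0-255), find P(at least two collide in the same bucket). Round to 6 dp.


P(all different) = prod((256-i)/256 for i=0..52) = 0.003046
P(at least one match) = 1 - 0.003046 = 0.996954

0.996954


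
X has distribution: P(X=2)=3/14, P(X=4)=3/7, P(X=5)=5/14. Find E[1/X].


E[1/X] = sum(g(x)*P(x))
= 1/2*3/14 + 1/4*3/7 + 1/5*5/14
= 2/7

2/7


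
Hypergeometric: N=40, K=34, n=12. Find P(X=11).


P(X=11) = C(34,11)*C(6,1) / C(40,12)
= 286097760*6 / 5586853480
= 1716586560/5586853480 = 216/703

216/703


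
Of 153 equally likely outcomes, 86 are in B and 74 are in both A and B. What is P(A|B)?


P(A|B) = P(A∩B)/P(B) = (74/153)/(86/153) = 74/86 = 37/43

37/43


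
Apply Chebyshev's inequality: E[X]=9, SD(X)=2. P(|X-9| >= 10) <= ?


k = 10/2 = 5
Chebyshev: P(|X-mu| >= k*sigma) <= 1/k^2 = 1/5^2 = 1/25

1/25


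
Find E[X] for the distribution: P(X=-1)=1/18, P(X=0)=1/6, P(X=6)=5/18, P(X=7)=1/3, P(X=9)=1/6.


E[X] = sum(x * P(x))
= -1*1/18 + 0*1/6 + 6*5/18 + 7*1/3 + 9*1/6
= 49/9

49/9


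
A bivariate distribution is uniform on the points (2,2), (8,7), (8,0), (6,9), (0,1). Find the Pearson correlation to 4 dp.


Cov(X,Y) = 4.5600, Var(X) = 10.5600, Var(Y) = 12.5600
rho = Cov/(sqrt(VarX)*sqrt(VarY)) = 0.3959

0.3959


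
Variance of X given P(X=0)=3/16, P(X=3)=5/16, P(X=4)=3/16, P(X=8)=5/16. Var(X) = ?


E[X] = 67/16, E[X^2] = 413/16
Var(X) = E[X^2] - (E[X])^2 = 413/16 - (67/16)^2 = 2119/256

2119/256


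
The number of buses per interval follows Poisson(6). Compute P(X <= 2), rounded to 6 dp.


P(X<=2) = e^(-6)*6^0/0! + e^(-6)*6^1/1! + e^(-6)*6^2/2!
≈ 0.0024787522 + 0.0148725131 + 0.0446175392
= 0.0619688045
≈ 0.061969

0.061969


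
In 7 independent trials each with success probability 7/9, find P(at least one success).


P(at least one) = 1 - P(none)
P(none) = (1 - 7/9)^7 = (2/9)^7 = 128/4782969
P(at least one) = 1 - 128/4782969 = 4782841/4782969

4782841/4782969


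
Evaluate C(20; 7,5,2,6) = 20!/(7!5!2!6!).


20! = 2432902008176640000
Denominator: 7!=5040 * 5!=120 * 2!=2 * 6!=720
Coefficient = 2432902008176640000 / 870912000 = 2793510720

2793510720


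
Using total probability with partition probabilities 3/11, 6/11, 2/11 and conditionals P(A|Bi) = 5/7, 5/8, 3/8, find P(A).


P(A) = P(A|B1)P(B1) + P(A|B2)P(B2) + P(A|B3)P(B3)
= 5/7*3/11 + 5/8*6/11 + 3/8*2/11
= 15/77 + 15/44 + 3/44 = 93/154

93/154


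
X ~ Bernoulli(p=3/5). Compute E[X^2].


For Bernoulli: X in {0,1}
E[X^2] = 0^2*(1-3/5) + 1^2*3/5 = 3/5

3/5


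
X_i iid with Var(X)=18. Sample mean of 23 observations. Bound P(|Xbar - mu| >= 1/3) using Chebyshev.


Var(Xbar) = Var(X)/n = 18/23
Chebyshev: P(|Xbar-mu| >= 1/3) <= Var(Xbar)/(1/3)^2 = (18/23)/(1/9) = 162/23
Bound exceeds 1, so trivial bound: 1

1


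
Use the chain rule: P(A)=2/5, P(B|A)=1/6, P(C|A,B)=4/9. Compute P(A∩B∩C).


P(A∩B∩C) = P(A) * P(B|A) * P(C|A∩B)
= 2/5 * 1/6 * 4/9
= 1/15 * 4/9 = 4/135

4/135


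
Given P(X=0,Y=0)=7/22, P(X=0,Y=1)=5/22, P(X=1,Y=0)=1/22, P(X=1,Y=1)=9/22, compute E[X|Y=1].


P(Y=1) = 14/22
E[X|Y=1] = (0*5 + 1*9)/14 = 9/14

9/14


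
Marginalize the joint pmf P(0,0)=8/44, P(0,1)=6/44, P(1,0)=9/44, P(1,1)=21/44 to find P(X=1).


P(X=1) = P(1,0)+P(1,1) = 9/44 + 21/44 = 30/44 = 15/22

15/22


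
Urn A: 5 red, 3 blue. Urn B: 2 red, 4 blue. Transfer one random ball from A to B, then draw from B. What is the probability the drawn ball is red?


P(transfer red) = 5/8; P(transfer blue) = 3/8
If red transferred: Urn II has 3 red of 7, so P(red|red moved) = 3/7
If blue transferred: Urn II has 2 red of 7, so P(red|blue moved) = 2/7
By total probability: P(red) = 5/8*3/7 + 3/8*2/7 = 3/8

3/8


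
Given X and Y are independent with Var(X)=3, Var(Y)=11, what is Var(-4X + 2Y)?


Independence => Cov(X,Y)=0
Var(-4X + 2Y) = (-4)^2*Var(X) + 2^2*Var(Y)
= 16*3 + 4*11 = 92

92


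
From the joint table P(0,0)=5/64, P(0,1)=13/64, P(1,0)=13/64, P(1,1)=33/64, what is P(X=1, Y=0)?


Read from table: P(X=1, Y=0) = 13/64

13/64


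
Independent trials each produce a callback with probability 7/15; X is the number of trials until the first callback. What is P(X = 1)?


P(X=1) = (1-p)^0 * p = (8/15)^0 * 7/15
= 1 * 7/15 = 7/15

7/15


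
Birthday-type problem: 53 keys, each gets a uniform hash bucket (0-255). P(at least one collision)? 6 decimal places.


P(all different) = prod((256-i)/256 for i=0..52) = 0.003046
P(at least one match) = 1 - 0.003046 = 0.996954

0.996954


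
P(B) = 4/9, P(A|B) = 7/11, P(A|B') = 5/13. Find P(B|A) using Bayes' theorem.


P(A) = P(A|B)P(B) + P(A|B')P(B') = 7/11*4/9 + 5/13*5/9 = 71/143
P(B|A) = P(A|B)P(B)/P(A) = (28/99)/(71/143) = 364/639

364/639


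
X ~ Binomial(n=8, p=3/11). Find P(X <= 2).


P(X<=2) = P(X=0) + P(X=1) + P(X=2)
= 16777216/214358881 + 50331648/214358881 + 66060288/214358881
= 133169152/214358881

133169152/214358881


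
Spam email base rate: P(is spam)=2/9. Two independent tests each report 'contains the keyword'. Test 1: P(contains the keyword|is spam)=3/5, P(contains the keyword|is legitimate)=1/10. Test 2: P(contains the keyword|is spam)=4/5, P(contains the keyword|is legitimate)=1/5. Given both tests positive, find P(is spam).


After test 1: P(+) = 3/5*2/9 + 1/10*7/9 = 19/90
P(B|+) = (2/15)/(19/90) = 12/19
After test 2 (use post1 as new prior): P(+) = 4/5*12/19 + 1/5*7/19 = 11/19
P(B|+,+) = (48/95)/(11/19) = 48/55

48/55


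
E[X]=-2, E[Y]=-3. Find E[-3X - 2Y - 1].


E[-3X - 2Y - 1] = -3*E[X] - 2*E[Y] - 1
= (-3)*(-2) + (-2)*(-3) + (-1)
= 6 + 6 - 1 = 11

11


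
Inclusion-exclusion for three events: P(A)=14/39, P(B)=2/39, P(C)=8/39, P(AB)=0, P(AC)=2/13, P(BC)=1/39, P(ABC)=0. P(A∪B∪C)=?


P(A∪B∪C) = P(A)+P(B)+P(C) - P(AB)-P(AC)-P(BC) + P(ABC)
= 14/39+2/39+8/39 - 0-2/13-1/39 + 0
= 17/39

17/39


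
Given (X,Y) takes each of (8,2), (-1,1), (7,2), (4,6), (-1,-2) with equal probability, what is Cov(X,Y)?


E[X]=17/5, E[Y]=9/5, E[XY]=11
Cov(X,Y) = E[XY] - E[X]E[Y] = 11 - 17/5*9/5 = 122/25

122/25


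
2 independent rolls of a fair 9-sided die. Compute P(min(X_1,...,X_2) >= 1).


P(min >= 1) = P(all X_i >= 1) = (P(X_1 >= 1))^2
= (9/9)^2 = 1^2 = 1

1


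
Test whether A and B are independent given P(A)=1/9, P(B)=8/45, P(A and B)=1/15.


P(A)*P(B) = 1/9*8/45 = 8/405
P(A∩B) = 1/15 != 8/405, so not independent

No, A and B are not independent


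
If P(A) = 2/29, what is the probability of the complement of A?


P(A') = 1 - P(A) = 1 - 2/29 = 27/29

27/29


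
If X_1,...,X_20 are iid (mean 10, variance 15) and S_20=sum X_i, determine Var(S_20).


By independence, Var(S_n) = n*Var(X_1) = 20*15 = 300

300


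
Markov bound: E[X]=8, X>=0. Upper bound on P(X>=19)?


Markov: P(X >= a) <= E[X]/a
P(X >= 19) <= 8/19

8/19


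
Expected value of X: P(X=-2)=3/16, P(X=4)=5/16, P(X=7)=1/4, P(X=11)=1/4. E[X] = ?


E[X] = sum(x * P(x))
= -2*3/16 + 4*5/16 + 7*1/4 + 11*1/4
= 43/8

43/8


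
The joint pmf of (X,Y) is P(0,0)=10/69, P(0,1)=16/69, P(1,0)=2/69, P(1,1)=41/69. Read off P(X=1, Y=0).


Read from table: P(X=1, Y=0) = 2/69

2/69


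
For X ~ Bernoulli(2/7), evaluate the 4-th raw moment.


For Bernoulli: X in {0,1}
E[X^4] = 0^4*(1-2/7) + 1^4*2/7 = 2/7

2/7


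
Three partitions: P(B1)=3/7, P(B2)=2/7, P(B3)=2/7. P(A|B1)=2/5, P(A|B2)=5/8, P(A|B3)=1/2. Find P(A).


P(A) = P(A|B1)P(B1) + P(A|B2)P(B2) + P(A|B3)P(B3)
= 2/5*3/7 + 5/8*2/7 + 1/2*2/7
= 6/35 + 5/28 + 1/7 = 69/140

69/140


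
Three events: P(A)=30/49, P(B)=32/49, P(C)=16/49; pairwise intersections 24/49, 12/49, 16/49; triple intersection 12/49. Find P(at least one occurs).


P(A∪B∪C) = P(A)+P(B)+P(C) - P(AB)-P(AC)-P(BC) + P(ABC)
= 30/49+32/49+16/49 - 24/49-12/49-16/49 + 12/49
= 38/49

38/49


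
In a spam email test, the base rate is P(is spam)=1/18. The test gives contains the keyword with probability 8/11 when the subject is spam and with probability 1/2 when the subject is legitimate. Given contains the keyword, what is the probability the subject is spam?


P(A) = P(A|B)P(B) + P(A|B')P(B') = 8/11*1/18 + 1/2*17/18 = 203/396
P(B|A) = P(A|B)P(B)/P(A) = (4/99)/(203/396) = 16/203

16/203


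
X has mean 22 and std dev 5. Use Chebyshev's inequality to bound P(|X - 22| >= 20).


k = 20/5 = 4
Chebyshev: P(|X-mu| >= k*sigma) <= 1/k^2 = 1/4^2 = 1/16

1/16


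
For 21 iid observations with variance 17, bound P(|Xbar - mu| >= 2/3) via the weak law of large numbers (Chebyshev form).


Var(Xbar) = Var(X)/n = 17/21
Chebyshev: P(|Xbar-mu| >= 2/3) <= Var(Xbar)/(2/3)^2 = (17/21)/(4/9) = 51/28
Bound exceeds 1, so trivial bound: 1

1


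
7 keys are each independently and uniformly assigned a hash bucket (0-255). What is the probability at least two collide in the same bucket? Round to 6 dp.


P(all different) = prod((256-i)/256 for i=0..6) = 0.920596
P(at least one match) = 1 - 0.920596 = 0.079404

0.079404


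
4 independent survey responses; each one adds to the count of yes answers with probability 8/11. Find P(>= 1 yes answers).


P(at least one) = 1 - P(none)
P(none) = (1 - 8/11)^4 = (3/11)^4 = 81/14641
P(at least one) = 1 - 81/14641 = 14560/14641

14560/14641


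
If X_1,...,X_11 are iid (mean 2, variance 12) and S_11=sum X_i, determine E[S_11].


E[S_n] = n*E[X_1] = 11*2 = 22

22


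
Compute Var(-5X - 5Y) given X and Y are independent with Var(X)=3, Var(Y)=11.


Independence => Cov(X,Y)=0
Var(-5X - 5Y) = (-5)^2*Var(X) + (-5)^2*Var(Y)
= 25*3 + 25*11 = 350

350


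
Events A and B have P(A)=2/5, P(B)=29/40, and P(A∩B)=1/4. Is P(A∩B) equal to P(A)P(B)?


P(A)*P(B) = 2/5*29/40 = 29/100
P(A∩B) = 1/4 != 29/100, so not independent

No, A and B are not independent


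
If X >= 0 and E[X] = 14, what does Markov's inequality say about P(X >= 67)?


Markov: P(X >= a) <= E[X]/a
P(X >= 67) <= 14/67

14/67


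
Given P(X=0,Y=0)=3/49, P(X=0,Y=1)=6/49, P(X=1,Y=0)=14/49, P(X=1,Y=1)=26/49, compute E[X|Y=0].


P(Y=0) = 17/49
E[X|Y=0] = (0*3 + 1*14)/17 = 14/17

14/17


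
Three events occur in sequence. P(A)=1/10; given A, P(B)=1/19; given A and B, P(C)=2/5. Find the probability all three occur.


P(A∩B∩C) = P(A) * P(B|A) * P(C|A∩B)
= 1/10 * 1/19 * 2/5
= 1/190 * 2/5 = 1/475

1/475


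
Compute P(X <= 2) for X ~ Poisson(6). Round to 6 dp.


P(X<=2) = e^(-6)*6^0/0! + e^(-6)*6^1/1! + e^(-6)*6^2/2!
≈ 0.0024787522 + 0.0148725131 + 0.0446175392
= 0.0619688045
≈ 0.061969

0.061969


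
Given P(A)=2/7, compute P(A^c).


P(A') = 1 - P(A) = 1 - 2/7 = 5/7

5/7


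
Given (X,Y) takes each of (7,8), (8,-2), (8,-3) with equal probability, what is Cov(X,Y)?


E[X]=23/3, E[Y]=1, E[XY]=16/3
Cov(X,Y) = E[XY] - E[X]E[Y] = 16/3 - 23/3*1 = -7/3

-7/3


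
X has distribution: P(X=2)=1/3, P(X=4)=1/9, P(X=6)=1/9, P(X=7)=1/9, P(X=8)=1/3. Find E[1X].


E[1X] = sum(g(x)*P(x))
= 2*1/3 + 4*1/9 + 6*1/9 + 7*1/9 + 8*1/3
= 47/9

47/9


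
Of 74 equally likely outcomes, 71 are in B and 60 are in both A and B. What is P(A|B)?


P(A|B) = P(A∩B)/P(B) = (60/74)/(71/74) = 60/71

60/71


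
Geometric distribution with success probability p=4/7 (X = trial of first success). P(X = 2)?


P(X=2) = (1-p)^1 * p = (3/7)^1 * 4/7
= 3/7 * 4/7 = 12/49

12/49


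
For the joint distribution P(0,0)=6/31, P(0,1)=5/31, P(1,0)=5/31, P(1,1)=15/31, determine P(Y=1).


P(Y=1) = P(0,1)+P(1,1) = 5/31 + 15/31 = 20/31

20/31


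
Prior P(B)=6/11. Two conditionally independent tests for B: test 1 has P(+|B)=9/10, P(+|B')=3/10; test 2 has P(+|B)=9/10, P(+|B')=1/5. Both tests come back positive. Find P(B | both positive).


After test 1: P(+) = 9/10*6/11 + 3/10*5/11 = 69/110
P(B|+) = (27/55)/(69/110) = 18/23
After test 2 (use post1 as new prior): P(+) = 9/10*18/23 + 1/5*5/23 = 86/115
P(B|+,+) = (81/115)/(86/115) = 81/86

81/86


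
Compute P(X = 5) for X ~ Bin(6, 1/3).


P(X=5) = C(6,5) * p^5 * (1-p)^1
= 6 * 1/243 * 2/3
= 4/243

4/243


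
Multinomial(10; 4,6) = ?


10! = 3628800
Denominator: 4!=24 * 6!=720
Coefficient = 3628800 / 17280 = 210

210


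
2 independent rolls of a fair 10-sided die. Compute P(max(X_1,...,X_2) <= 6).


P(max <= 6) = P(all X_i <= 6) = (P(X_1 <= 6))^2
= (6/10)^2 = (3/5)^2 = 9/25

9/25


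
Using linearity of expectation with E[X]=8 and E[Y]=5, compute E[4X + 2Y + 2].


E[4X + 2Y + 2] = 4*E[X] + 2*E[Y] + 2
= (4)*(8) + (2)*(5) + (2)
= 32 + 10 + 2 = 44

44


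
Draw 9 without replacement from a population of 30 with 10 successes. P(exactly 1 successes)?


P(X=1) = C(10,1)*C(20,8) / C(30,9)
= 10*125970 / 14307150
= 1259700/14307150 = 646/7337

646/7337


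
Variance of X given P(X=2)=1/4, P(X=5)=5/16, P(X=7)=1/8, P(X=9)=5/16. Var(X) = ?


E[X] = 23/4, E[X^2] = 161/4
Var(X) = E[X^2] - (E[X])^2 = 161/4 - (23/4)^2 = 115/16

115/16


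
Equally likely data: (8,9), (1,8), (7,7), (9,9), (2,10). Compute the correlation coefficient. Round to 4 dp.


Cov(X,Y) = -0.4400, Var(X) = 10.6400, Var(Y) = 1.0400
rho = Cov/(sqrt(VarX)*sqrt(VarY)) = -0.1323

-0.1323


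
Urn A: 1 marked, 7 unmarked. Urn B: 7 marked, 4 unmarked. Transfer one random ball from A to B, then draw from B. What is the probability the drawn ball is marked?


P(transfer marked) = 1/8; P(transfer unmarked) = 7/8
If marked transferred: Urn II has 8 marked of 12, so P(marked|marked moved) = 2/3
If unmarked transferred: Urn II has 7 marked of 12, so P(marked|unmarked moved) = 7/12
By total probability: P(marked) = 1/8*2/3 + 7/8*7/12 = 19/32

19/32


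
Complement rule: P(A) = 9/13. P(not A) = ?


P(A') = 1 - P(A) = 1 - 9/13 = 4/13

4/13


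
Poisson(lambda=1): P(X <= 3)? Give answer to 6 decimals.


P(X<=3) = e^(-1)*1^0/0! + e^(-1)*1^1/1! + e^(-1)*1^2/2! + e^(-1)*1^3/3!
≈ 0.3678794412 + 0.3678794412 + 0.1839397206 + 0.0613132402
= 0.9810118432
≈ 0.981012

0.981012


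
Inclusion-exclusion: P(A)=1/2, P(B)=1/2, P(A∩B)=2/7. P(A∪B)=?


P(A∪B) = P(A) + P(B) - P(A∩B)
= 1/2 + 1/2 - 2/7 = 5/7

5/7


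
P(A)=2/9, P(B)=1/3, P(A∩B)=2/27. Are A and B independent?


P(A)*P(B) = 2/9*1/3 = 2/27
P(A∩B) = 2/27, which equals P(A)P(B), so independent

Yes, A and B are independent


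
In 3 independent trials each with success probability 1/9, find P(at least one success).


P(at least one) = 1 - P(none)
P(none) = (1 - 1/9)^3 = (8/9)^3 = 512/729
P(at least one) = 1 - 512/729 = 217/729

217/729


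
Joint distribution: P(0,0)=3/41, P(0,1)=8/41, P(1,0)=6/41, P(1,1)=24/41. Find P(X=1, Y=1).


Read from table: P(X=1, Y=1) = 24/41

24/41


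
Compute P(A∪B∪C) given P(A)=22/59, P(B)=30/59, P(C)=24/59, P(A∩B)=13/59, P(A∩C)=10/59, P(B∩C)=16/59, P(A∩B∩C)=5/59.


P(A∪B∪C) = P(A)+P(B)+P(C) - P(AB)-P(AC)-P(BC) + P(ABC)
= 22/59+30/59+24/59 - 13/59-10/59-16/59 + 5/59
= 42/59

42/59


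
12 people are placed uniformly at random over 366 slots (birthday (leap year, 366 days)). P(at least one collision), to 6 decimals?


P(all different) = prod((366-i)/366 for i=0..11) = 0.833396
P(at least one match) = 1 - 0.833396 = 0.166604

0.166604


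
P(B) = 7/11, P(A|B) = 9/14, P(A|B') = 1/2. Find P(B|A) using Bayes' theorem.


P(A) = P(A|B)P(B) + P(A|B')P(B') = 9/14*7/11 + 1/2*4/11 = 13/22
P(B|A) = P(A|B)P(B)/P(A) = (9/22)/(13/22) = 9/13

9/13


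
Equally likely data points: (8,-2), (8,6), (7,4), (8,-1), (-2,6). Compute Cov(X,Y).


E[X]=29/5, E[Y]=13/5, E[XY]=8
Cov(X,Y) = E[XY] - E[X]E[Y] = 8 - 29/5*13/5 = -177/25

-177/25


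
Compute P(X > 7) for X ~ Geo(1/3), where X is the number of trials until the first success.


P(X > 7) = P(first 7 trials all fail) = (1-p)^7 = (2/3)^7 = 128/2187

128/2187


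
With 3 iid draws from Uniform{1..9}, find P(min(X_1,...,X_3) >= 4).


P(min >= 4) = P(all X_i >= 4) = (P(X_1 >= 4))^3
= (6/9)^3 = (2/3)^3 = 8/27

8/27


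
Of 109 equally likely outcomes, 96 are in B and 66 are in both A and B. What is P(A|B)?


P(A|B) = P(A∩B)/P(B) = (66/109)/(96/109) = 66/96 = 11/16

11/16


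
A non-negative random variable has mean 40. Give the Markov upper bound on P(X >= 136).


Markov: P(X >= a) <= E[X]/a
P(X >= 136) <= 40/136 = 5/17

5/17


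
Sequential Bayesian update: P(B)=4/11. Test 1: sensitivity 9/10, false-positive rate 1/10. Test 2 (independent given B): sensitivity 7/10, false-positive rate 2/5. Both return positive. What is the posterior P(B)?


After test 1: P(+) = 9/10*4/11 + 1/10*7/11 = 43/110
P(B|+) = (18/55)/(43/110) = 36/43
After test 2 (use post1 as new prior): P(+) = 7/10*36/43 + 2/5*7/43 = 28/43
P(B|+,+) = (126/215)/(28/43) = 9/10

9/10


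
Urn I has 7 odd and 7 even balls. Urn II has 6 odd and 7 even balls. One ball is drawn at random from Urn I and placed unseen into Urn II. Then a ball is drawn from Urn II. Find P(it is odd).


P(transfer odd) = 7/14 = 1/2; P(transfer even) = 1/2
If odd transferred: Urn II has 7 odd of 14, so P(odd|odd moved) = 1/2
If even transferred: Urn II has 6 odd of 14, so P(odd|even moved) = 3/7
By total probability: P(odd) = 1/2*1/2 + 1/2*3/7 = 13/28

13/28


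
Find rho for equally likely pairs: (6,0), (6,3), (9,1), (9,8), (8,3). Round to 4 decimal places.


Cov(X,Y) = 1.8000, Var(X) = 1.8400, Var(Y) = 7.6000
rho = Cov/(sqrt(VarX)*sqrt(VarY)) = 0.4813

0.4813


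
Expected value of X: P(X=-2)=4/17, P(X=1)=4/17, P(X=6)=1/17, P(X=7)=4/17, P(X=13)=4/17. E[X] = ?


E[X] = sum(x * P(x))
= -2*4/17 + 1*4/17 + 6*1/17 + 7*4/17 + 13*4/17
= 82/17

82/17


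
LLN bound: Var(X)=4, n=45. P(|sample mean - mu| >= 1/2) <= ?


Var(Xbar) = Var(X)/n = 4/45
Chebyshev: P(|Xbar-mu| >= 1/2) <= Var(Xbar)/(1/2)^2 = (4/45)/(1/4) = 16/45

16/45


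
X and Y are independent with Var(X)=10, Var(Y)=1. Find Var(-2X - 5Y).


Independence => Cov(X,Y)=0
Var(-2X - 5Y) = (-2)^2*Var(X) + (-5)^2*Var(Y)
= 4*10 + 25*1 = 65

65


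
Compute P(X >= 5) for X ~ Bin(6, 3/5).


P(X>=5) = P(X=5) + P(X=6)
= 2916/15625 + 729/15625
= 729/3125

729/3125


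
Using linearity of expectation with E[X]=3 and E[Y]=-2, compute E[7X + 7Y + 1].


E[7X + 7Y + 1] = 7*E[X] + 7*E[Y] + 1
= (7)*(3) + (7)*(-2) + (1)
= 21 - 14 + 1 = 8

8


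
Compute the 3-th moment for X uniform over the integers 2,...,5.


E[X^3] = (1/4) * sum(x^3 for x=2..5)
= 224/4 = 56

56


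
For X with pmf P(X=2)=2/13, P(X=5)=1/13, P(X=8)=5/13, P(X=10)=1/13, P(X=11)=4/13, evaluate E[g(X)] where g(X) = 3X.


E[3X] = sum(g(x)*P(x))
= 6*2/13 + 15*1/13 + 24*5/13 + 30*1/13 + 33*4/13
= 309/13

309/13


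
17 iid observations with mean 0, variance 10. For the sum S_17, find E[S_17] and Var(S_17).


E[S_n] = n*mu = 17*0 = 0
Var(S_n) = n*sigma^2 = 17*10 = 170

E[S_17]=0, Var(S_17)=170


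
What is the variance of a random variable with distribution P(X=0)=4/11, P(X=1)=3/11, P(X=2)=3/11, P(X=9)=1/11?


E[X] = 18/11, E[X^2] = 96/11
Var(X) = E[X^2] - (E[X])^2 = 96/11 - (18/11)^2 = 732/121

732/121


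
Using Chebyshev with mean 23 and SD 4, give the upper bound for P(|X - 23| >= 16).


k = 16/4 = 4
Chebyshev: P(|X-mu| >= k*sigma) <= 1/k^2 = 1/4^2 = 1/16

1/16


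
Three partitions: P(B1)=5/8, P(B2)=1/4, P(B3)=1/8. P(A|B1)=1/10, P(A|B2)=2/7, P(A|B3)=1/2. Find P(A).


P(A) = P(A|B1)P(B1) + P(A|B2)P(B2) + P(A|B3)P(B3)
= 1/10*5/8 + 2/7*1/4 + 1/2*1/8
= 1/16 + 1/14 + 1/16 = 11/56

11/56


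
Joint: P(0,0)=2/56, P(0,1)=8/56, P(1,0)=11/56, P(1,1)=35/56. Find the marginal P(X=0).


P(X=0) = P(0,0)+P(0,1) = 2/56 + 8/56 = 10/56 = 5/28

5/28


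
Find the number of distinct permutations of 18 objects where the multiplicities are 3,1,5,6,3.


18! = 6402373705728000
Denominator: 3!=6 * 1!=1 * 5!=120 * 6!=720 * 3!=6
Coefficient = 6402373705728000 / 3110400 = 2058376320

2058376320


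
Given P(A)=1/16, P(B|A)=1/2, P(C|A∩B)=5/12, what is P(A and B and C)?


P(A∩B∩C) = P(A) * P(B|A) * P(C|A∩B)
= 1/16 * 1/2 * 5/12
= 1/32 * 5/12 = 5/384

5/384


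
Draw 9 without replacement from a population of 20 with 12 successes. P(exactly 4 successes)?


P(X=4) = C(12,4)*C(8,5) / C(20,9)
= 495*56 / 167960
= 27720/167960 = 693/4199

693/4199


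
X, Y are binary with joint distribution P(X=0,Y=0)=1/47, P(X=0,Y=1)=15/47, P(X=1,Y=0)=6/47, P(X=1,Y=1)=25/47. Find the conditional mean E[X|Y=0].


P(Y=0) = 7/47
E[X|Y=0] = (0*1 + 1*6)/7 = 6/7

6/7


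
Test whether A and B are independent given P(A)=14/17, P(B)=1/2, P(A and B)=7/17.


P(A)*P(B) = 14/17*1/2 = 7/17
P(A∩B) = 7/17, which equals P(A)P(B), so independent

Yes, A and B are independent


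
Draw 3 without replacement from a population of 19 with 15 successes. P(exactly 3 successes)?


P(X=3) = C(15,3)*C(4,0) / C(19,3)
= 455*1 / 969
= 455/969

455/969


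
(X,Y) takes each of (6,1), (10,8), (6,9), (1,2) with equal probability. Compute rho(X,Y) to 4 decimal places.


Cov(X,Y) = 6.7500, Var(X) = 10.1875, Var(Y) = 12.5000
rho = Cov/(sqrt(VarX)*sqrt(VarY)) = 0.5982

0.5982


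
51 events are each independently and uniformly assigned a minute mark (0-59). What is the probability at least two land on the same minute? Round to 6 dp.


P(all different) = prod((60-i)/60 for i=0..50) = 0.000000
P(at least one match) = 1 - 0.000000 = 1.000000

1.000000


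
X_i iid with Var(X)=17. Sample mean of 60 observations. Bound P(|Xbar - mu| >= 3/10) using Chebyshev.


Var(Xbar) = Var(X)/n = 17/60
Chebyshev: P(|Xbar-mu| >= 3/10) <= Var(Xbar)/(3/10)^2 = (17/60)/(9/100) = 85/27
Bound exceeds 1, so trivial bound: 1

1


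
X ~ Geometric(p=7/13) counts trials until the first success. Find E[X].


For geometric (trials until first success), E[X] = 1/p = 1/(7/13) = 13/7

13/7


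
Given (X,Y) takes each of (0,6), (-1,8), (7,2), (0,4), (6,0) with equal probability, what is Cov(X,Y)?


E[X]=12/5, E[Y]=4, E[XY]=6/5
Cov(X,Y) = E[XY] - E[X]E[Y] = 6/5 - 12/5*4 = -42/5

-42/5


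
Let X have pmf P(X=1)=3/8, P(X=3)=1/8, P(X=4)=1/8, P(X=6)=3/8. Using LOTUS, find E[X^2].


E[X^2] = sum(g(x)*P(x))
= 1*3/8 + 9*1/8 + 16*1/8 + 36*3/8
= 17

17


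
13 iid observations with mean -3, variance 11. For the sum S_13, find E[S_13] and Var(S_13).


E[S_n] = n*mu = 13*-3 = -39
Var(S_n) = n*sigma^2 = 13*11 = 143

E[S_13]=-39, Var(S_13)=143


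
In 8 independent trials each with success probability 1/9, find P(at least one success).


P(at least one) = 1 - P(none)
P(none) = (1 - 1/9)^8 = (8/9)^8 = 16777216/43046721
P(at least one) = 1 - 16777216/43046721 = 26269505/43046721

26269505/43046721


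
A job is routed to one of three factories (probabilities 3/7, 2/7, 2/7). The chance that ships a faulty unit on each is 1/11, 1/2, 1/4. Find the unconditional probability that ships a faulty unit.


P(A) = P(A|B1)P(B1) + P(A|B2)P(B2) + P(A|B3)P(B3)
= 1/11*3/7 + 1/2*2/7 + 1/4*2/7
= 3/77 + 1/7 + 1/14 = 39/154

39/154


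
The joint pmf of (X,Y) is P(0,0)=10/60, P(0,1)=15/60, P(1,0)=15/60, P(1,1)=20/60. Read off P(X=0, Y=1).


Read from table: P(X=0, Y=1) = 15/60 = 1/4

1/4


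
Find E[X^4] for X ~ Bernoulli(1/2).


For Bernoulli: X in {0,1}
E[X^4] = 0^4*(1-1/2) + 1^4*1/2 = 1/2

1/2


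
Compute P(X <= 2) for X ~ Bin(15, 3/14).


P(X<=2) = P(X=0) + P(X=1) + P(X=2)
= 4177248169415651/155568095557812224 + 17088742511245845/155568095557812224 + 4660566139430685/22224013651116032
= 7698564808096613/22224013651116032

7698564808096613/22224013651116032


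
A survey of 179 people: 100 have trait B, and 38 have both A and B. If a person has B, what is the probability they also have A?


P(A|B) = P(A∩B)/P(B) = (38/179)/(100/179) = 38/100 = 19/50

19/50


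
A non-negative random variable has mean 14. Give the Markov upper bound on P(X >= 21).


Markov: P(X >= a) <= E[X]/a
P(X >= 21) <= 14/21 = 2/3

2/3


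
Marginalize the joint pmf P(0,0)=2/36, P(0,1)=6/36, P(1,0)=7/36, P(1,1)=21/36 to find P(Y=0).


P(Y=0) = P(0,0)+P(1,0) = 2/36 + 7/36 = 9/36 = 1/4

1/4


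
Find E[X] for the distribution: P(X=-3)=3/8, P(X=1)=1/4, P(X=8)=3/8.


E[X] = sum(x * P(x))
= -3*3/8 + 1*1/4 + 8*3/8
= 17/8

17/8


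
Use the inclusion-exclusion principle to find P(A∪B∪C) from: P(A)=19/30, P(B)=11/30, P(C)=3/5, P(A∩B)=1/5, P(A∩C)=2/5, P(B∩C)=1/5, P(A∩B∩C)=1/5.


P(A∪B∪C) = P(A)+P(B)+P(C) - P(AB)-P(AC)-P(BC) + P(ABC)
= 19/30+11/30+3/5 - 1/5-2/5-1/5 + 1/5
= 1

1


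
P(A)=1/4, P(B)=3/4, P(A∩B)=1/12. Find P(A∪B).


P(A∪B) = P(A) + P(B) - P(A∩B)
= 1/4 + 3/4 - 1/12 = 11/12

11/12


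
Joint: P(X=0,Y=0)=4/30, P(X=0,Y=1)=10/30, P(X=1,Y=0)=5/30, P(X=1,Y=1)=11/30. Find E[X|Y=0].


P(Y=0) = 9/30
E[X|Y=0] = (0*4 + 1*5)/9 = 5/9

5/9


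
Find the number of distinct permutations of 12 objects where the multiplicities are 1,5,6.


12! = 479001600
Denominator: 1!=1 * 5!=120 * 6!=720
Coefficient = 479001600 / 86400 = 5544

5544
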